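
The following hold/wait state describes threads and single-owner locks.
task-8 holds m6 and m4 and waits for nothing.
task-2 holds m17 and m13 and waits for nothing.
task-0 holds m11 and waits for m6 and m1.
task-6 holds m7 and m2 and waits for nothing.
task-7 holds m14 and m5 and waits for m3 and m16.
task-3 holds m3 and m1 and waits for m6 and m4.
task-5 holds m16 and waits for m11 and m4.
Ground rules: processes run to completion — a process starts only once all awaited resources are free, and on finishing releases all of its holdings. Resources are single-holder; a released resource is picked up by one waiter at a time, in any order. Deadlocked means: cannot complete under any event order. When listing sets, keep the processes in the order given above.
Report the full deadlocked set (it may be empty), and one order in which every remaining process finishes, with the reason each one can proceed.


The deadlocked set is empty.
Key observation: the wait relation is loop-free; peeling off processes with no waits unwinds the whole state.
A valid finishing order for the others: task-8, task-3, task-0, task-2, task-5, task-7, task-6.
Step-by-step check:
  task-8 waits on nothing -> runs at once and releases m6 and m4
  run task-3 (all its waits — m6 and m4 — are resolved); releases m3 and m1
  run task-0 (all its waits — m6 and m1 — are resolved); releases m11
  task-2 waits on nothing -> runs at once and releases m17 and m13
  run task-5 (all its waits — m11 and m4 — are resolved); releases m16
  run task-7 (all its waits — m3 and m16 — are resolved); releases m14 and m5
  task-6 waits on nothing -> runs at once and releases m7 and m2


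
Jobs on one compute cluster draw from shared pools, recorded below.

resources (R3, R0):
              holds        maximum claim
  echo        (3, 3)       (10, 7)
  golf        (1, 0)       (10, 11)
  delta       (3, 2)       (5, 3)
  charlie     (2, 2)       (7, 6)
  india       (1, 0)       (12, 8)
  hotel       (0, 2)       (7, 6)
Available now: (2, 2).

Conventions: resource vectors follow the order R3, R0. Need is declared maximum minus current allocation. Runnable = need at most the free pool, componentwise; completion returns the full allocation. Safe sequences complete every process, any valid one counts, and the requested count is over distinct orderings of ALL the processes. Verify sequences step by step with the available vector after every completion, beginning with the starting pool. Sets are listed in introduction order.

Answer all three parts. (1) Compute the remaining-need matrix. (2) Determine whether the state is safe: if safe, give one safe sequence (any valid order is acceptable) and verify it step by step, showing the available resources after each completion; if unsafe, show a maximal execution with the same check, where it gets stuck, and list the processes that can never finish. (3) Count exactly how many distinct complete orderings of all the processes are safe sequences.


(1) Remaining need (order R3, R0):
  echo: (7, 4)
  golf: (9, 11)
  delta: (2, 1)
  charlie: (5, 4)
  india: (11, 8)
  hotel: (7, 4)
(2) SAFE, for example via the order delta, charlie, hotel, echo, golf, india.
Key observation: delta is the earliest step where a requested resource binds exactly: need (2, 1), pool (2, 2) at its turn.
Check, step by step:
  pool = (2, 2)
  run delta (needs (2, 1), free (2, 2)); after release of (3, 2) the pool is (5, 4)
  run charlie (needs (5, 4), free (5, 4)); after release of (2, 2) the pool is (7, 6)
  run hotel (needs (7, 4), free (7, 6)); after release of (0, 2) the pool is (7, 8)
  run echo (needs (7, 4), free (7, 8)); after release of (3, 3) the pool is (10, 11)
  run golf (needs (9, 11), free (10, 11)); after release of (1, 0) the pool is (11, 11)
  run india (needs (11, 8), free (11, 11)); after release of (1, 0) the pool is (12, 11)
(3) Precisely 2 of the possible complete orderings are safe sequences.


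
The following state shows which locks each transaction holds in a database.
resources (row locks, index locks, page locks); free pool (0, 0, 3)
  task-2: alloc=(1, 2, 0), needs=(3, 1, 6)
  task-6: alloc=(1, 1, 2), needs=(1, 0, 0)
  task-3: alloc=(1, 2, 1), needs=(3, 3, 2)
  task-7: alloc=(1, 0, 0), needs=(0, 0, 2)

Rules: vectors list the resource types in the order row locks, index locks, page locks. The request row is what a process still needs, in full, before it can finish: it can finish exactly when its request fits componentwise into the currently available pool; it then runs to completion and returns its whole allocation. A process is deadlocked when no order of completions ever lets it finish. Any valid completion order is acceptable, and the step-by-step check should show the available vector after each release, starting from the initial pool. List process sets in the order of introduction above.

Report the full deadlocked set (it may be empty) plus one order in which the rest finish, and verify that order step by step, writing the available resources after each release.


The deadlocked set is task-2 and task-3.
Key observation: task-7, task-6 can finish, but then (2, 1, 5) is all there is, and the blocked group's row locks demands exceed it.
The rest can finish in the order task-7, task-6. Walking it through:
  pool = (0, 0, 3)
  task-7: need (0, 0, 2) fits (0, 0, 3); releases (1, 0, 0), pool now (1, 0, 3)
  task-6: need (1, 0, 0) fits (1, 0, 3); releases (1, 1, 2), pool now (2, 1, 5)
The stuck group stays short no matter what:
  blocked: task-2 wants (3, 1, 6), pool (2, 1, 5) — not enough row locks and page locks
  blocked: task-3 wants (3, 3, 2), pool (2, 1, 5) — not enough row locks and index locks


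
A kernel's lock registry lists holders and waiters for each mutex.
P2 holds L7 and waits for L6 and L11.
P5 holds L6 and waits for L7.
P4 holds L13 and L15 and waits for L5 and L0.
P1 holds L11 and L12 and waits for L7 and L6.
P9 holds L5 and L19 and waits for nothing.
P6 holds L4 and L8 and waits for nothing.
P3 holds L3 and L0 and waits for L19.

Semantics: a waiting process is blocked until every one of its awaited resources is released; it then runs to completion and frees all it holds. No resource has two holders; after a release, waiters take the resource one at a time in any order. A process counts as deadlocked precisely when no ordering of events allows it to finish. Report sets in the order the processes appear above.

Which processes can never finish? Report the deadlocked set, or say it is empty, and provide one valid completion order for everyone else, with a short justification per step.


Deadlocked set: P2, P5 and P1.
Key observation: nobody on the ring P2 -> P5 -> P2 can start until another member finishes, which never happens; P1 is caught in further circular waits.
The rest can finish in the order P9, P3, P4, P6.
Check, step by step:
  P9: no waits; runs immediately, freeing L5 and L19
  P3 waits on L19 — all released -> runs and releases L3 and L0
  P4 waits on L5 and L0 — all released -> runs and releases L13 and L15
  P6: no waits; runs immediately, freeing L4 and L8


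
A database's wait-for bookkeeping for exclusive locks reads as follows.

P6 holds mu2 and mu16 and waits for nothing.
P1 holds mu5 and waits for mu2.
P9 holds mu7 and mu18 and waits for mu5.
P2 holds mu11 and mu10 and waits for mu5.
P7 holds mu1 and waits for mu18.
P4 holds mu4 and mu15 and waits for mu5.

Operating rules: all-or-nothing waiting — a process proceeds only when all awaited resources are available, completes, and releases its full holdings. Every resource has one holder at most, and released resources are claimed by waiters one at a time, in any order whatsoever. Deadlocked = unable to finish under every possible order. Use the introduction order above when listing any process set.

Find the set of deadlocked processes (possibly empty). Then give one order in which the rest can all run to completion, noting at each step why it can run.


No process is deadlocked.
Key observation: every chain of waits terminates; starting from the processes that wait on nothing, all the rest unlock in turn.
The rest can finish in the order P6, P1, P9, P7, P2, P4.
Walking it through:
  P6: no waits; runs immediately, freeing mu2 and mu16
  P1: everything it awaited (mu2) is free; runs, freeing mu5
  P9: everything it awaited (mu5) is free; runs, freeing mu7 and mu18
  P7: everything it awaited (mu18) is free; runs, freeing mu1
  P2: everything it awaited (mu5) is free; runs, freeing mu11 and mu10
  P4: everything it awaited (mu5) is free; runs, freeing mu4 and mu15


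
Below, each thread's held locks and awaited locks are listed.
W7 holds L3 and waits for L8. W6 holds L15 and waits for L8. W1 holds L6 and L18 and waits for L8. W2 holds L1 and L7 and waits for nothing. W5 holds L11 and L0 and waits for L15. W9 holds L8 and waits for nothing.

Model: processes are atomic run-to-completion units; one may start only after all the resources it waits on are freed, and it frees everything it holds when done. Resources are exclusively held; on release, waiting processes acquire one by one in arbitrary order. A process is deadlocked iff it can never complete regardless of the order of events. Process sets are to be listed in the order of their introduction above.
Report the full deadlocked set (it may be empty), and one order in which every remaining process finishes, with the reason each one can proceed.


The deadlocked set is empty.
Key observation: the waits form no ring: some process can always run, and its releases unblock the others one by one.
A valid finishing order for the others: W9, W2, W6, W1, W5, W7.
Verifying each step:
  W9 waits on nothing -> runs at once and releases L8
  W2 waits on nothing -> runs at once and releases L1 and L7
  W6: everything it awaited (L8) is free; runs, freeing L15
  W1: everything it awaited (L8) is free; runs, freeing L6 and L18
  W5: everything it awaited (L15) is free; runs, freeing L11 and L0
  W7: everything it awaited (L8) is free; runs, freeing L3


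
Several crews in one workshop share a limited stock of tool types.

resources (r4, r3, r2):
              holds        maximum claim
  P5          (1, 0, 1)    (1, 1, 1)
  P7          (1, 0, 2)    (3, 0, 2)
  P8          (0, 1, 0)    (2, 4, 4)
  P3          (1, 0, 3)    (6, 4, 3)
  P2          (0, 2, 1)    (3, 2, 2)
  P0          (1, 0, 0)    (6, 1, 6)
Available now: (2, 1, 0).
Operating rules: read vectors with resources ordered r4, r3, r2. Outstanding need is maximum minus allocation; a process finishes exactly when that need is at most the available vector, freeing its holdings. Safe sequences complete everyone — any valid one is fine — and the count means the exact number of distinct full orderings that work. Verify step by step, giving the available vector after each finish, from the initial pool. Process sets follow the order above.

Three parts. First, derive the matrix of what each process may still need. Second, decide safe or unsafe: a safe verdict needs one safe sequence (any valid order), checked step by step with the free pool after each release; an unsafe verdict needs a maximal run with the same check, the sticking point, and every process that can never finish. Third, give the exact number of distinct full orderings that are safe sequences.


(1) Outstanding need per process (order r4, r3, r2):
  P5: (0, 1, 0)
  P7: (2, 0, 0)
  P8: (2, 3, 4)
  P3: (5, 4, 0)
  P2: (3, 0, 1)
  P0: (5, 1, 6)
(2) The state is UNSAFE.
Key observation: no order helps: past P5, P2, P7, P8, the free pool tops out at (4, 4, 4), below what each blocked process needs in r4.
A maximal execution: P5, P2, P7, P8 — then nothing else fits. Verifying each step:
  pool = (2, 1, 0)
  P5 needs (0, 1, 0) <= (2, 1, 0) -> finishes; pool += (1, 0, 1) = (3, 1, 1)
  P2 needs (3, 0, 1) <= (3, 1, 1) -> finishes; pool += (0, 2, 1) = (3, 3, 2)
  P7 needs (2, 0, 0) <= (3, 3, 2) -> finishes; pool += (1, 0, 2) = (4, 3, 4)
  P8 needs (2, 3, 4) <= (4, 3, 4) -> finishes; pool += (0, 1, 0) = (4, 4, 4)
  blocked: P3 wants (5, 4, 0), pool (4, 4, 4) — not enough r4
  blocked: P0 wants (5, 1, 6), pool (4, 4, 4) — not enough r4 and r2
Permanently blocked: P3 and P0.
(3) Precisely 0 of the possible complete orderings are safe sequences.


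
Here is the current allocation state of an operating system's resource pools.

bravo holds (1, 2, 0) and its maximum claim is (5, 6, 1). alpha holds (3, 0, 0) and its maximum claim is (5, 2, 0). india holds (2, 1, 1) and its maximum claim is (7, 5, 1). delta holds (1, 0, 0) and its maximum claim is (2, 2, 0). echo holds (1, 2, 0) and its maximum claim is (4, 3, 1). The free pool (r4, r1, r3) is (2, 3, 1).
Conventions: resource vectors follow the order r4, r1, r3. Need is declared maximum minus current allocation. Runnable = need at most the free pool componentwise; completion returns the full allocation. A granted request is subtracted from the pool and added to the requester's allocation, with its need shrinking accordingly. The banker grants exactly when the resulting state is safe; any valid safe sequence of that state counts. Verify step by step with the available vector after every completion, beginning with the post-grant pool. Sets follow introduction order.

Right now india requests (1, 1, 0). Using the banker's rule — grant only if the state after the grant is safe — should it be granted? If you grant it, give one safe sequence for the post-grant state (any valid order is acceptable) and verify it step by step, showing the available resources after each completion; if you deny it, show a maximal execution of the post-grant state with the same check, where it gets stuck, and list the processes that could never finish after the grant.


GRANT. The post-grant state is safe; one safe sequence: delta, alpha, echo, bravo, india.
Key observation: after the grant the pool drops to (1, 2, 1), which still lets delta finish first and unwind the rest.
Verifying the post-grant state step by step:
  pool = (1, 2, 1)
  delta: need (1, 2, 0) fits (1, 2, 1); releases (1, 0, 0), pool now (2, 2, 1)
  alpha: need (2, 2, 0) fits (2, 2, 1); releases (3, 0, 0), pool now (5, 2, 1)
  echo: need (3, 1, 1) fits (5, 2, 1); releases (1, 2, 0), pool now (6, 4, 1)
  bravo: need (4, 4, 1) fits (6, 4, 1); releases (1, 2, 0), pool now (7, 6, 1)
  india: need (4, 3, 0) fits (7, 6, 1); releases (3, 2, 1), pool now (10, 8, 2)


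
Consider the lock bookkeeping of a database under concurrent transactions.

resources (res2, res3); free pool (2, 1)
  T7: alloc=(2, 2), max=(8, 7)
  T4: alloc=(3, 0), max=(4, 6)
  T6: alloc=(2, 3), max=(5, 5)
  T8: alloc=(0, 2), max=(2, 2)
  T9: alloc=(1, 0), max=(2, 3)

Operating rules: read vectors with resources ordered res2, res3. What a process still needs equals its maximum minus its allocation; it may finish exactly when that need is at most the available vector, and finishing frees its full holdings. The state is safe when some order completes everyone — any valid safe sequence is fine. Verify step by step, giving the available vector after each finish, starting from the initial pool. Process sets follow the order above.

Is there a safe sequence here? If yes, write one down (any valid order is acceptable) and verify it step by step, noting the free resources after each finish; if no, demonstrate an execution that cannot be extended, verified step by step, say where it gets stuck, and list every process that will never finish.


SAFE, for example via the order T8, T9, T6, T4, T7.
Key observation: T8 marks the first exact bind of the order: its need (2, 0) fits the free (2, 1) with zero slack on a requested resource.
Check, step by step:
  pool = (2, 1)
  run T8 (needs (2, 0), free (2, 1)); after release of (0, 2) the pool is (2, 3)
  run T9 (needs (1, 3), free (2, 3)); after release of (1, 0) the pool is (3, 3)
  run T6 (needs (3, 2), free (3, 3)); after release of (2, 3) the pool is (5, 6)
  run T4 (needs (1, 6), free (5, 6)); after release of (3, 0) the pool is (8, 6)
  run T7 (needs (6, 5), free (8, 6)); after release of (2, 2) the pool is (10, 8)


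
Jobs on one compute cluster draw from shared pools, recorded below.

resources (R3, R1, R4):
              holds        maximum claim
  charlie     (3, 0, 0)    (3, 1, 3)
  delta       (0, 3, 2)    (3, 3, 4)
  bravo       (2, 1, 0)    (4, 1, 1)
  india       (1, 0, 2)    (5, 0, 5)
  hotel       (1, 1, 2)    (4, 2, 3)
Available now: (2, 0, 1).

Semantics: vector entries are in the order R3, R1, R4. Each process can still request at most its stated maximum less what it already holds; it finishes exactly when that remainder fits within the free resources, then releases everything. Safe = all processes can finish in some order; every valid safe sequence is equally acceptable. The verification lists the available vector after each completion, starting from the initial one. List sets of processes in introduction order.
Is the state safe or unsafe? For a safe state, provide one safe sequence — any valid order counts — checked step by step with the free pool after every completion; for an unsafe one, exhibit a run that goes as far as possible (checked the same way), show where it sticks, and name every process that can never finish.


SAFE. One safe sequence: bravo, hotel, india, charlie, delta.
Key observation: reading the order forward, bravo is the first process whose need (2, 0, 1) meets the free pool (2, 0, 1) exactly on a resource it requests.
Step-by-step check:
  pool = (2, 0, 1)
  run bravo (needs (2, 0, 1), free (2, 0, 1)); after release of (2, 1, 0) the pool is (4, 1, 1)
  run hotel (needs (3, 1, 1), free (4, 1, 1)); after release of (1, 1, 2) the pool is (5, 2, 3)
  run india (needs (4, 0, 3), free (5, 2, 3)); after release of (1, 0, 2) the pool is (6, 2, 5)
  run charlie (needs (0, 1, 3), free (6, 2, 5)); after release of (3, 0, 0) the pool is (9, 2, 5)
  run delta (needs (3, 0, 2), free (9, 2, 5)); after release of (0, 3, 2) the pool is (9, 5, 7)


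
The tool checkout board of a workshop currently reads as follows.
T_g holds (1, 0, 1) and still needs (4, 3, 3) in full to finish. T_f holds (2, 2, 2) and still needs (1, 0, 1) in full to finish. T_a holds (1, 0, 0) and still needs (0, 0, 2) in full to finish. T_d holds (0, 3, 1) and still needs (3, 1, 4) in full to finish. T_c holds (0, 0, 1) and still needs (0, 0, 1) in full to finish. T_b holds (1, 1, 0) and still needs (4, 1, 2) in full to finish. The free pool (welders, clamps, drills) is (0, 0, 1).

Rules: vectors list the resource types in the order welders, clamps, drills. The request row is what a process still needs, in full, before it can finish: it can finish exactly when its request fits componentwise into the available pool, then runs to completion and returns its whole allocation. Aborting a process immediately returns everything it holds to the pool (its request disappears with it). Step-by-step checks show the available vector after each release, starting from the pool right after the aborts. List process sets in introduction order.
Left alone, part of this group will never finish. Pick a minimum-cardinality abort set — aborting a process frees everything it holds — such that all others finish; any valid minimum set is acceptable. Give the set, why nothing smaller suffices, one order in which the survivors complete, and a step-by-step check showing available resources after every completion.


The answer: abort T_b.
Key observation: no ordering could ever have run T_g before the abort of T_b; with (1, 1, 0) back in the pool it fits at step 3.
Why nothing smaller works: aborting no one leaves the state deadlocked as given.
One survivor order: T_f, T_a, T_g, T_d, T_c. Check, step by step (post-abort pool first):
  pool = (1, 1, 1)
  run T_f (needs (1, 0, 1), free (1, 1, 1)); after release of (2, 2, 2) the pool is (3, 3, 3)
  run T_a (needs (0, 0, 2), free (3, 3, 3)); after release of (1, 0, 0) the pool is (4, 3, 3)
  run T_g (needs (4, 3, 3), free (4, 3, 3)); after release of (1, 0, 1) the pool is (5, 3, 4)
  run T_d (needs (3, 1, 4), free (5, 3, 4)); after release of (0, 3, 1) the pool is (5, 6, 5)
  run T_c (needs (0, 0, 1), free (5, 6, 5)); after release of (0, 0, 1) the pool is (5, 6, 6)


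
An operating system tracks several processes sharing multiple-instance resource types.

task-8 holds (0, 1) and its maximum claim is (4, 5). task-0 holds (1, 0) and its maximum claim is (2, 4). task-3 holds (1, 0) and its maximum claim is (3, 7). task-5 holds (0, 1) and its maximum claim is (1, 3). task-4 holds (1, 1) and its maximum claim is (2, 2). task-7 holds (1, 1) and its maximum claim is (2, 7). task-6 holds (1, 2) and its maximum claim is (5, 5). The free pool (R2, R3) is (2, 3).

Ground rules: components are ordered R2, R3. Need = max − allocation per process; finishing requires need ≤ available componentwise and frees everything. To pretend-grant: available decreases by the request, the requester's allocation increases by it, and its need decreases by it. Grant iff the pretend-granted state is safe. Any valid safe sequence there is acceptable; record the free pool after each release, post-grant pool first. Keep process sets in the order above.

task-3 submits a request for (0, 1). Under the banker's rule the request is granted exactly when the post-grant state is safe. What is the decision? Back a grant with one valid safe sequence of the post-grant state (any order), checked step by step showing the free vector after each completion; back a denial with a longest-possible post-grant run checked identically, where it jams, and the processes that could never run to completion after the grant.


GRANT — the state after the grant stays safe, e.g. via task-4, task-5, task-0, task-6, task-3, task-8, task-7.
Key observation: with (2, 2) left after the transfer, task-4 can run at once — the state stays safe.
Step-by-step check of the post-grant state:
  pool = (2, 2)
  run task-4 (needs (1, 1), free (2, 2)); after release of (1, 1) the pool is (3, 3)
  run task-5 (needs (1, 2), free (3, 3)); after release of (0, 1) the pool is (3, 4)
  run task-0 (needs (1, 4), free (3, 4)); after release of (1, 0) the pool is (4, 4)
  run task-6 (needs (4, 3), free (4, 4)); after release of (1, 2) the pool is (5, 6)
  run task-3 (needs (2, 6), free (5, 6)); after release of (1, 1) the pool is (6, 7)
  run task-8 (needs (4, 4), free (6, 7)); after release of (0, 1) the pool is (6, 8)
  run task-7 (needs (1, 6), free (6, 8)); after release of (1, 1) the pool is (7, 9)


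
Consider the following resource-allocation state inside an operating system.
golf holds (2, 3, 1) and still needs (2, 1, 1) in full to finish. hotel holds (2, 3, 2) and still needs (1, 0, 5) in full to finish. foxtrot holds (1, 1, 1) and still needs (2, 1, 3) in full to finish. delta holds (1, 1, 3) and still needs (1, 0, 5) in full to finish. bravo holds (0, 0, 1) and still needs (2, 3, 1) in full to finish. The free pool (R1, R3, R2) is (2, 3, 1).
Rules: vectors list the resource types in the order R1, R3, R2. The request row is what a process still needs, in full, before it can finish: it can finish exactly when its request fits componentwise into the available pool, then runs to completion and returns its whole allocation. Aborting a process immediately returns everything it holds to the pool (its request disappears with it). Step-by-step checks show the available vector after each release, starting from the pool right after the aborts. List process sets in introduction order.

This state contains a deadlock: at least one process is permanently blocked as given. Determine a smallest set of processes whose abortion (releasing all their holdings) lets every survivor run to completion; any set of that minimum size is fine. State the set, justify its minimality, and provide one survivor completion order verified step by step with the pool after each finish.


Minimum abort set: delta.
Key observation: no ordering could ever have run hotel before the abort of delta; with (1, 1, 3) back in the pool it fits at step 3.
Why nothing smaller works: aborting no one leaves the state deadlocked as given.
The survivors complete as bravo, foxtrot, hotel, golf. Verifying each step (starting from the post-abort pool):
  pool = (3, 4, 4)
  bravo needs (2, 3, 1) <= (3, 4, 4) -> finishes; pool += (0, 0, 1) = (3, 4, 5)
  foxtrot needs (2, 1, 3) <= (3, 4, 5) -> finishes; pool += (1, 1, 1) = (4, 5, 6)
  hotel needs (1, 0, 5) <= (4, 5, 6) -> finishes; pool += (2, 3, 2) = (6, 8, 8)
  golf needs (2, 1, 1) <= (6, 8, 8) -> finishes; pool += (2, 3, 1) = (8, 11, 9)


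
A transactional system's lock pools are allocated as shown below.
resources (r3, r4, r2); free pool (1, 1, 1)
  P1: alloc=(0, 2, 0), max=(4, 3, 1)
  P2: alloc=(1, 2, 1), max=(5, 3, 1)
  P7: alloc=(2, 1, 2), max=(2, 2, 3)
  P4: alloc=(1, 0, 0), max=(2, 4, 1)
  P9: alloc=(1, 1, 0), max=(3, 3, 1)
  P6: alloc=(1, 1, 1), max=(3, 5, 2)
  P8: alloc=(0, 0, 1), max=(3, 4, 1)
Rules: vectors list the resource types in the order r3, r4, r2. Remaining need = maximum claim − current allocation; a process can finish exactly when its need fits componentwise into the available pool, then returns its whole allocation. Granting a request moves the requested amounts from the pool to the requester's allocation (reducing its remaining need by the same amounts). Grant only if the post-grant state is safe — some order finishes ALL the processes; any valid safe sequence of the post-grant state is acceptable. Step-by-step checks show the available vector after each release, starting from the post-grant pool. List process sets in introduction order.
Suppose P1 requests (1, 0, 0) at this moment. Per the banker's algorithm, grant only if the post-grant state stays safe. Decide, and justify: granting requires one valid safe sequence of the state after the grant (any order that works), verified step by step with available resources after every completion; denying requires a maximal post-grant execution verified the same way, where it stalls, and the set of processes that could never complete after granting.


GRANT. The post-grant state is safe; one safe sequence: P7, P9, P1, P2, P6, P8, P4.
Key observation: (0, 1, 1) free after granting still covers P7 first, and each release covers the next.
Verifying the post-grant state step by step:
  pool = (0, 1, 1)
  run P7 (needs (0, 1, 1), free (0, 1, 1)); after release of (2, 1, 2) the pool is (2, 2, 3)
  run P9 (needs (2, 2, 1), free (2, 2, 3)); after release of (1, 1, 0) the pool is (3, 3, 3)
  run P1 (needs (3, 1, 1), free (3, 3, 3)); after release of (1, 2, 0) the pool is (4, 5, 3)
  run P2 (needs (4, 1, 0), free (4, 5, 3)); after release of (1, 2, 1) the pool is (5, 7, 4)
  run P6 (needs (2, 4, 1), free (5, 7, 4)); after release of (1, 1, 1) the pool is (6, 8, 5)
  run P8 (needs (3, 4, 0), free (6, 8, 5)); after release of (0, 0, 1) the pool is (6, 8, 6)
  run P4 (needs (1, 4, 1), free (6, 8, 6)); after release of (1, 0, 0) the pool is (7, 8, 6)


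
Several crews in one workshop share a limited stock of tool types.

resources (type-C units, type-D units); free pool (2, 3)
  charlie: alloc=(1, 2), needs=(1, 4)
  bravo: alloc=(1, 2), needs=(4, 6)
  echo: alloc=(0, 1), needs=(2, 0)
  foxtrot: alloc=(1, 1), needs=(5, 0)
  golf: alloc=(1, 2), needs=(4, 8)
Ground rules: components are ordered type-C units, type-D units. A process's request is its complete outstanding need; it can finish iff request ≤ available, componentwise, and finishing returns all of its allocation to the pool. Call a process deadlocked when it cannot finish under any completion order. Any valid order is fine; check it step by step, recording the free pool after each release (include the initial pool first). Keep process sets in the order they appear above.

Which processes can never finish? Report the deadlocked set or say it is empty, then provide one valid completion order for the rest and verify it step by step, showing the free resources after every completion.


The deadlocked set is bravo, foxtrot and golf.
Key observation: once echo, charlie finish, the pool peaks at (3, 6) — and every remaining process still needs more type-C units than that.
One completion order for the rest: echo, charlie. Walking it through:
  pool = (2, 3)
  echo needs (2, 0) <= (2, 3) -> finishes; pool += (0, 1) = (2, 4)
  charlie needs (1, 4) <= (2, 4) -> finishes; pool += (1, 2) = (3, 6)
The blocked processes can never fit:
  bravo still needs (4, 6) but only (3, 6) is free — short on type-C units
  foxtrot still needs (5, 0) but only (3, 6) is free — short on type-C units
  golf still needs (4, 8) but only (3, 6) is free — short on type-C units and type-D units


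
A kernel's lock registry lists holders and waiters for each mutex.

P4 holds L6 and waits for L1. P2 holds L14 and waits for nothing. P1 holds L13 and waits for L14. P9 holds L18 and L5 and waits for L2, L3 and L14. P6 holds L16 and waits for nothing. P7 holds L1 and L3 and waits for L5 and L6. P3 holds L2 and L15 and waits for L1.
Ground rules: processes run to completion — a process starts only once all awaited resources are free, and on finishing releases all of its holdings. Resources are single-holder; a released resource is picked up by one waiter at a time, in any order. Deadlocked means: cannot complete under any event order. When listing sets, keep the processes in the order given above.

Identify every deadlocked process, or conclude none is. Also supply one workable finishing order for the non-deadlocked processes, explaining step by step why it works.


Deadlocked set: P4, P9, P7 and P3.
Key observation: the knot is the closed ring of waits P4 -> P7 -> P4; P9 and P3 are caught in further circular waits.
The rest can finish in the order P2, P1, P6.
Walking it through:
  P2: no waits; runs immediately, freeing L14
  run P1 (all its waits — L14 — are resolved); releases L13
  P6: no waits; runs immediately, freeing L16


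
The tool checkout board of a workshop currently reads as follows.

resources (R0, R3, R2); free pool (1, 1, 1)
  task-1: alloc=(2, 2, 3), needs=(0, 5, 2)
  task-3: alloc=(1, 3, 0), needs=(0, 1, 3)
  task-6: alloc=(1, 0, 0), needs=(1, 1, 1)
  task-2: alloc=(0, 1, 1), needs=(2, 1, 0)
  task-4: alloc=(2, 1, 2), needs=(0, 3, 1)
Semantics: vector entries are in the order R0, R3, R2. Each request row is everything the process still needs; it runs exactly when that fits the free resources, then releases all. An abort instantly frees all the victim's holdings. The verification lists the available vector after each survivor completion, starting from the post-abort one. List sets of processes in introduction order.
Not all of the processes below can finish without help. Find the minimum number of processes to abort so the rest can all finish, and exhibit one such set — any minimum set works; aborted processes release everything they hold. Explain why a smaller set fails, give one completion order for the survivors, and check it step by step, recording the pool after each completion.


The answer: abort task-3.
Key observation: task-1 had no path to completion before; after the abort of task-3 ((1, 3, 0) returned), step 2 is where it fits.
No smaller set exists: with zero aborts the deadlock remains.
One survivor order: task-2, task-1, task-6, task-4. Step-by-step check (post-abort pool first):
  pool = (2, 4, 1)
  task-2 needs (2, 1, 0) <= (2, 4, 1) -> finishes; pool += (0, 1, 1) = (2, 5, 2)
  task-1 needs (0, 5, 2) <= (2, 5, 2) -> finishes; pool += (2, 2, 3) = (4, 7, 5)
  task-6 needs (1, 1, 1) <= (4, 7, 5) -> finishes; pool += (1, 0, 0) = (5, 7, 5)
  task-4 needs (0, 3, 1) <= (5, 7, 5) -> finishes; pool += (2, 1, 2) = (7, 8, 7)


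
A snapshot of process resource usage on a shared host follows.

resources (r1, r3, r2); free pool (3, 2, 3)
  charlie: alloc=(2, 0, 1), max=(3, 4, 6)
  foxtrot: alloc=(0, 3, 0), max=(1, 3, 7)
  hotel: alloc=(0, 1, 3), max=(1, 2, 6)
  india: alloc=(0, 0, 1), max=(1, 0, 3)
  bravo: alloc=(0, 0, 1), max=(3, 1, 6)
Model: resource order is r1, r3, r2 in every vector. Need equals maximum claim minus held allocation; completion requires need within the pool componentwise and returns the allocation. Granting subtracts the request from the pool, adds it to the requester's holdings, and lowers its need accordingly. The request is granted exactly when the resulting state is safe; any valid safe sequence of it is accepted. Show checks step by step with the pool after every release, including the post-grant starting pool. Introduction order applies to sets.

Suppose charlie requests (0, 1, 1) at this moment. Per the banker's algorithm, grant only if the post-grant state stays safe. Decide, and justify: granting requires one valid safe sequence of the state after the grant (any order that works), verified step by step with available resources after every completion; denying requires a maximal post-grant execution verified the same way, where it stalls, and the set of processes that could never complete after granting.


GRANT — the state after the grant stays safe, e.g. via india, hotel, bravo, foxtrot, charlie.
Key observation: even at the reduced pool (3, 1, 2), india fits immediately, so safety survives the grant.
Verifying the post-grant state step by step:
  pool = (3, 1, 2)
  india needs (1, 0, 2) <= (3, 1, 2) -> finishes; pool += (0, 0, 1) = (3, 1, 3)
  hotel needs (1, 1, 3) <= (3, 1, 3) -> finishes; pool += (0, 1, 3) = (3, 2, 6)
  bravo needs (3, 1, 5) <= (3, 2, 6) -> finishes; pool += (0, 0, 1) = (3, 2, 7)
  foxtrot needs (1, 0, 7) <= (3, 2, 7) -> finishes; pool += (0, 3, 0) = (3, 5, 7)
  charlie needs (1, 3, 4) <= (3, 5, 7) -> finishes; pool += (2, 1, 2) = (5, 6, 9)


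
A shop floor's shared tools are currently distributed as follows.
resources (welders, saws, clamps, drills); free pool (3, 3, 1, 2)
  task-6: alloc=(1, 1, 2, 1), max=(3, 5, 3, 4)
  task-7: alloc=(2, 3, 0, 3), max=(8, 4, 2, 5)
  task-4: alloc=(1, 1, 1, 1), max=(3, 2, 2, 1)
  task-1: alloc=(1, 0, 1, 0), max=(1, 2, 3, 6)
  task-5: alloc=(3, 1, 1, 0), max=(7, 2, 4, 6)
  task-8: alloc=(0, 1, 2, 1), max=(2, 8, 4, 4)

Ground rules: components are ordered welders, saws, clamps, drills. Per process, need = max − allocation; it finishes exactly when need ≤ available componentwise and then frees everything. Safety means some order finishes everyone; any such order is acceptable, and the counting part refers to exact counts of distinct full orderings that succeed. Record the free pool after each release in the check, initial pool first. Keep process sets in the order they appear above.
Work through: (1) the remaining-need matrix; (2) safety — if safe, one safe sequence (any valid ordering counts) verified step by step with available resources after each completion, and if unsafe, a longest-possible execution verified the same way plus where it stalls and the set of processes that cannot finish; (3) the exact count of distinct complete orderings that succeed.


(1) Outstanding need per process (order welders, saws, clamps, drills):
  task-6: (2, 4, 1, 3)
  task-7: (6, 1, 2, 2)
  task-4: (2, 1, 1, 0)
  task-1: (0, 2, 2, 6)
  task-5: (4, 1, 3, 6)
  task-8: (2, 7, 2, 3)
(2) UNSAFE.
Key observation: after task-4, task-6 the pool peaks at (5, 5, 4, 4), and each blocked process is short somewhere: task-7 on welders; task-1 on drills; task-5 on drills; task-8 on saws.
A maximal execution: task-4, task-6 — then nothing else fits. Step-by-step check:
  pool = (3, 3, 1, 2)
  task-4: need (2, 1, 1, 0) fits (3, 3, 1, 2); releases (1, 1, 1, 1), pool now (4, 4, 2, 3)
  task-6: need (2, 4, 1, 3) fits (4, 4, 2, 3); releases (1, 1, 2, 1), pool now (5, 5, 4, 4)
  blocked: task-7 wants (6, 1, 2, 2), pool (5, 5, 4, 4) — not enough welders
  blocked: task-1 wants (0, 2, 2, 6), pool (5, 5, 4, 4) — not enough drills
  blocked: task-5 wants (4, 1, 3, 6), pool (5, 5, 4, 4) — not enough drills
  blocked: task-8 wants (2, 7, 2, 3), pool (5, 5, 4, 4) — not enough saws
Never able to finish: task-7, task-1, task-5 and task-8.
(3) Exactly 0 of the possible complete orderings are safe sequences.


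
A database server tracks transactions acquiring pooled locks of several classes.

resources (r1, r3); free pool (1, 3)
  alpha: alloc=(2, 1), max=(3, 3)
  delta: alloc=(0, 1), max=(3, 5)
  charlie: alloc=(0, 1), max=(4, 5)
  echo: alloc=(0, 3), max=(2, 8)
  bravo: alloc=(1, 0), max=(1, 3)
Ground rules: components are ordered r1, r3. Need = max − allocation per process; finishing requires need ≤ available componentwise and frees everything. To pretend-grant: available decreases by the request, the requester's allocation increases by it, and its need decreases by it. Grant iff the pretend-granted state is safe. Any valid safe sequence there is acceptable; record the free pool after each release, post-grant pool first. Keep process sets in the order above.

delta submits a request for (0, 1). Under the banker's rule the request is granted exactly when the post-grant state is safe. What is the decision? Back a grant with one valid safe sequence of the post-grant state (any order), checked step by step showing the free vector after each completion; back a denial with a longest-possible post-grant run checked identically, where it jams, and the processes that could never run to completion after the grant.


GRANT. The post-grant state is safe; one safe sequence: alpha, bravo, delta, charlie, echo.
Key observation: (1, 2) free after granting still covers alpha first, and each release covers the next.
Check on the post-grant state, step by step:
  pool = (1, 2)
  alpha: need (1, 2) fits (1, 2); releases (2, 1), pool now (3, 3)
  bravo: need (0, 3) fits (3, 3); releases (1, 0), pool now (4, 3)
  delta: need (3, 3) fits (4, 3); releases (0, 2), pool now (4, 5)
  charlie: need (4, 4) fits (4, 5); releases (0, 1), pool now (4, 6)
  echo: need (2, 5) fits (4, 6); releases (0, 3), pool now (4, 9)


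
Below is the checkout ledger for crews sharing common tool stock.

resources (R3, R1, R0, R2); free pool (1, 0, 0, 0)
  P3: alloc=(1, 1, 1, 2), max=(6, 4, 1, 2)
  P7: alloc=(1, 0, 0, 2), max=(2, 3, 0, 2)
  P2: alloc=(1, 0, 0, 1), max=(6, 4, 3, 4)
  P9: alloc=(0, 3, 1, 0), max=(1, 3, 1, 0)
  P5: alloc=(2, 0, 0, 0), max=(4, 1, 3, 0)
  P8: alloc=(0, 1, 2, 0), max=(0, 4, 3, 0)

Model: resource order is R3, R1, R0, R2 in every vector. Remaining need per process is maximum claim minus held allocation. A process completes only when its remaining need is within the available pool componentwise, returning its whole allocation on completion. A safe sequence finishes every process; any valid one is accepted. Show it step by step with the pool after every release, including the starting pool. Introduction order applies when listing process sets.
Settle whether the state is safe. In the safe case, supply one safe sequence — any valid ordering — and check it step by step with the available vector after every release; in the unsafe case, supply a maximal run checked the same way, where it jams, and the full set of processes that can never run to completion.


UNSAFE.
Key observation: the pool after P9, P8, P7, P5 is (4, 4, 3, 2); every surviving request exceeds it in R3, so progress ends there.
A maximal execution: P9, P8, P7, P5 — then nothing else fits. Step-by-step check:
  pool = (1, 0, 0, 0)
  P9: need (1, 0, 0, 0) fits (1, 0, 0, 0); releases (0, 3, 1, 0), pool now (1, 3, 1, 0)
  P8: need (0, 3, 1, 0) fits (1, 3, 1, 0); releases (0, 1, 2, 0), pool now (1, 4, 3, 0)
  P7: need (1, 3, 0, 0) fits (1, 4, 3, 0); releases (1, 0, 0, 2), pool now (2, 4, 3, 2)
  P5: need (2, 1, 3, 0) fits (2, 4, 3, 2); releases (2, 0, 0, 0), pool now (4, 4, 3, 2)
  P3 cannot run: need (5, 3, 0, 0) vs free (4, 4, 3, 2) (insufficient R3)
  P2 cannot run: need (5, 4, 3, 3) vs free (4, 4, 3, 2) (insufficient R3 and R2)
Permanently blocked: P3 and P2.


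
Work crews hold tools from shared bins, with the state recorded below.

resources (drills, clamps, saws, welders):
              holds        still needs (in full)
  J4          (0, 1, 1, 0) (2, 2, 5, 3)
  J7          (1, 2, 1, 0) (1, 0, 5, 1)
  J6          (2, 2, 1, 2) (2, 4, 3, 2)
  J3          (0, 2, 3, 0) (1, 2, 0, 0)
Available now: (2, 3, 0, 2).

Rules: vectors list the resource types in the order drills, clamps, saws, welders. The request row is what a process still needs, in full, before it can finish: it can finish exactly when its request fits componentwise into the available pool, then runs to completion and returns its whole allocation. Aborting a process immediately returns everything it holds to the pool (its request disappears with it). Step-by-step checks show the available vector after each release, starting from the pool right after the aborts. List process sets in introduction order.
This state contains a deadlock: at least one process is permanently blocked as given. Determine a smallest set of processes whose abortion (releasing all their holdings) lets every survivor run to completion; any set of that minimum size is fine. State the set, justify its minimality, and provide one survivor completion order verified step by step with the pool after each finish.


The answer: abort J7.
Key observation: the deadlocked J4 becomes finishable only because J7 released (1, 2, 1, 0); it completes at step 3 below.
No smaller set exists: with zero aborts the deadlock remains.
Survivors finish in the order: J3, J6, J4. Step-by-step check (pool after the aborts first):
  pool = (3, 5, 1, 2)
  J3: need (1, 2, 0, 0) fits (3, 5, 1, 2); releases (0, 2, 3, 0), pool now (3, 7, 4, 2)
  J6: need (2, 4, 3, 2) fits (3, 7, 4, 2); releases (2, 2, 1, 2), pool now (5, 9, 5, 4)
  J4: need (2, 2, 5, 3) fits (5, 9, 5, 4); releases (0, 1, 1, 0), pool now (5, 10, 6, 4)
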